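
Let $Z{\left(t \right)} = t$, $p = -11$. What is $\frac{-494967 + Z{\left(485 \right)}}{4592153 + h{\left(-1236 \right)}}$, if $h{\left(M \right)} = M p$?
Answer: $- \frac{494482}{4605749} \approx -0.10736$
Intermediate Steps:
$h{\left(M \right)} = - 11 M$ ($h{\left(M \right)} = M \left(-11\right) = - 11 M$)
$\frac{-494967 + Z{\left(485 \right)}}{4592153 + h{\left(-1236 \right)}} = \frac{-494967 + 485}{4592153 - -13596} = - \frac{494482}{4592153 + 13596} = - \frac{494482}{4605749}$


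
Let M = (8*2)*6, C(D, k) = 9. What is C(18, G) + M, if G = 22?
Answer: 105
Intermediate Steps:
M = 96 (M = 16*6 = 96)
C(18, G) + M = 9 + 96 = 105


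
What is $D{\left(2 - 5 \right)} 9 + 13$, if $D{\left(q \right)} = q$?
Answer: $-14$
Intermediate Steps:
$D{\left(2 - 5 \right)} 9 + 13 = \left(2 - 5\right) 9 + 13 = \left(-3\right) 9 + 13 = -27 + 13 = -14$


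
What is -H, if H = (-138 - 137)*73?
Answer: 20075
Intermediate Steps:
H = -20075 (H = -275*73 = -20075)
-H = -1*(-20075) = 20075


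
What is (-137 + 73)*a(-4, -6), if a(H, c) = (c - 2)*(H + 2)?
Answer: -1024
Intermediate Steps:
a(H, c) = (-2 + c)*(2 + H)
(-137 + 73)*a(-4, -6) = (-137 + 73)*(-4 - 2*(-4) + 2*(-6) - 4*(-6)) = -64*(-4 + 8 - 12 + 24) = -64*16 = -1024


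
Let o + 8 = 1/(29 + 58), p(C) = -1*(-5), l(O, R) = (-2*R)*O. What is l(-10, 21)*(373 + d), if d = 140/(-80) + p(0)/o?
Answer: 21637035/139 ≈ 1.5566e+5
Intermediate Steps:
l(O, R) = -2*O*R
p(C) = 5
o = -695/87 (o = -8 + 1/(29 + 58) = -8 + 1/87 = -695/87 ≈ -7.9885)
d = -1321/556 (d = 140/(-80) + 5/(-695/87) = 140*(-1/80) + 5*(-87/695) = -7/4 - 87/139 = -1321/556 ≈ -2.3759)
l(-10, 21)*(373 + d) = (-2*(-10)*21)*(373 - 1321/556) = 420*(206067/556) = 21637035/139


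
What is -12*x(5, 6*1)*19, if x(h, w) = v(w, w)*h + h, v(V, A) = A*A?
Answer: -42180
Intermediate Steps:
v(V, A) = A²
x(h, w) = h + h*w² (x(h, w) = w²*h + h = h*w² + h = h + h*w²)
-12*x(5, 6*1)*19 = -60*(1 + (6*1)²)*19 = -60*(1 + 6²)*19 = -60*(1 + 36)*19 = -60*37*19 = -12*185*19 = -2220*19 = -42180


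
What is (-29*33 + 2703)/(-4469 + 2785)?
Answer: -873/842 ≈ -1.0368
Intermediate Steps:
(-29*33 + 2703)/(-4469 + 2785) = (-957 + 2703)/(-1684) = 1746*(-1/1684) = -873/842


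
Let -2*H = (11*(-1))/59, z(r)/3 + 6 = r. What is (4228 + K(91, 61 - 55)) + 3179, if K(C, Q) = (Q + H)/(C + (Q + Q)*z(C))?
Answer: 2754056645/371818 ≈ 7407.0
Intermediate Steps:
z(r) = -18 + 3*r
H = 11/118 (H = -11*(-1)/(2*59) = -(-11)/(2*59) = -½*(-11/59) = 11/118 ≈ 0.093220)
K(C, Q) = (11/118 + Q)/(C + 2*Q*(-18 + 3*C)) (K(C, Q) = (Q + 11/118)/(C + (Q + Q)*(-18 + 3*C)) = (11/118 + Q)/(C + (2*Q)*(-18 + 3*C)) = (11/118 + Q)/(C + 2*Q*(-18 + 3*C)))
(4228 + K(91, 61 - 55)) + 3179 = (4228 + (11/118 + (61 - 55))/(91 + 6*(61 - 55)*(-6 + 91))) + 3179 = (4228 + (11/118 + 6)/(91 + 6*6*85)) + 3179 = (4228 + (719/118)/(91 + 3060)) + 3179 = (4228 + (719/118)/3151) + 3179 = (4228 + (1/3151)*(719/118)) + 3179 = (4228 + 719/371818) + 3179 = 1572047223/371818 + 3179 = 2754056645/371818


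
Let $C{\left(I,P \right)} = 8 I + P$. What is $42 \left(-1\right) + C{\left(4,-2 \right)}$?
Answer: $-12$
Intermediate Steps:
$C{\left(I,P \right)} = P + 8 I$
$42 \left(-1\right) + C{\left(4,-2 \right)} = 42 \left(-1\right) + \left(-2 + 8 \cdot 4\right) = -42 + \left(-2 + 32\right) = -42 + 30 = -12$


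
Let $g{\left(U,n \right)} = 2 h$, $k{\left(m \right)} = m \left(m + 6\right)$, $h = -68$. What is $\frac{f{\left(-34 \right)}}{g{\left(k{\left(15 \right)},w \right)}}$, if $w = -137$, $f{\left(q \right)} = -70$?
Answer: $\frac{35}{68} \approx 0.51471$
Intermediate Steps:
$k{\left(m \right)} = m \left(6 + m\right)$
$g{\left(U,n \right)} = -136$ ($g{\left(U,n \right)} = 2 \left(-68\right) = -136$)
$\frac{f{\left(-34 \right)}}{g{\left(k{\left(15 \right)},w \right)}} = - \frac{70}{-136} = \left(-70\right) \left(- \frac{1}{136}\right) = \frac{35}{68}$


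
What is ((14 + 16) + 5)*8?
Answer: 280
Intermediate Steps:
((14 + 16) + 5)*8 = (30 + 5)*8 = 35*8 = 280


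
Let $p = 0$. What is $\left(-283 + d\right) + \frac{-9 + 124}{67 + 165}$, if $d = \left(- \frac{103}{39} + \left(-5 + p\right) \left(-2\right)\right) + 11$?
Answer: $- \frac{2389987}{9048} \approx -264.15$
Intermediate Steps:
$d = \frac{716}{39}$ ($d = \left(- \frac{103}{39} + \left(-5 + 0\right) \left(-2\right)\right) + 11 = \left(\left(-103\right) \frac{1}{39} - -10\right) + 11 = \left(- \frac{103}{39} + 10\right) + 11 = \frac{287}{39} + 11 = \frac{716}{39} \approx 18.359$)
$\left(-283 + d\right) + \frac{-9 + 124}{67 + 165} = \left(-283 + \frac{716}{39}\right) + \frac{-9 + 124}{67 + 165} = - \frac{10321}{39} + \frac{115}{232} = - \frac{2389987}{9048}$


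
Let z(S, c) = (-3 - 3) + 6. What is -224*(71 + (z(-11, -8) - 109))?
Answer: 8512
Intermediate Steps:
z(S, c) = 0 (z(S, c) = -6 + 6 = 0)
-224*(71 + (z(-11, -8) - 109)) = -224*(71 + (0 - 109)) = -224*(71 - 109) = -224*(-38) = 8512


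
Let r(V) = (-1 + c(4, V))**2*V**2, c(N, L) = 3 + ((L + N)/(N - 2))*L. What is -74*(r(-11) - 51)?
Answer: -29366049/2 ≈ -1.4683e+7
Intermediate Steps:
c(N, L) = 3 + L*(L + N)/(-2 + N) (c(N, L) = 3 + ((L + N)/(-2 + N))*L = 3 + L*(L + N)/(-2 + N))
r(V) = V**2*(2 + V**2/2 + 2*V)**2 (r(V) = (-1 + (-6 + V**2 + 3*4 + V*4)/(-2 + 4))**2*V**2 = (-1 + (-6 + V**2 + 12 + 4*V)/2)**2*V**2 = (-1 + (6 + V**2 + 4*V)/2)**2*V**2 = (-1 + (3 + V**2/2 + 2*V))**2*V**2 = (2 + V**2/2 + 2*V)**2*V**2 = V**2*(2 + V**2/2 + 2*V)**2)
-74*(r(-11) - 51) = -74*((1/4)*(-11)**2*(4 + (-11)**2 + 4*(-11))**2 - 51) = -74*((1/4)*121*(4 + 121 - 44)**2 - 51) = -74*((1/4)*121*81**2 - 51) = -74*((1/4)*121*6561 - 51) = -74*(793881/4 - 51) = -74*793677/4 = -29366049/2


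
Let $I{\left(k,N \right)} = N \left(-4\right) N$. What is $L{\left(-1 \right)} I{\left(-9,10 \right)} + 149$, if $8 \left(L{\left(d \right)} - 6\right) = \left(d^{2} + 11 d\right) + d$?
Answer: $-1701$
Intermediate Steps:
$L{\left(d \right)} = 6 + \frac{d^{2}}{8} + \frac{3 d}{2}$ ($L{\left(d \right)} = 6 + \frac{\left(d^{2} + 11 d\right) + d}{8} = 6 + \frac{d^{2} + 12 d}{8} = 6 + \left(\frac{d^{2}}{8} + \frac{3 d}{2}\right) = 6 + \frac{d^{2}}{8} + \frac{3 d}{2}$)
$I{\left(k,N \right)} = - 4 N^{2}$ ($I{\left(k,N \right)} = - 4 N N = - 4 N^{2}$)
$L{\left(-1 \right)} I{\left(-9,10 \right)} + 149 = \left(6 + \frac{\left(-1\right)^{2}}{8} + \frac{3}{2} \left(-1\right)\right) \left(- 4 \cdot 10^{2}\right) + 149 = \left(6 + \frac{1}{8} \cdot 1 - \frac{3}{2}\right) \left(\left(-4\right) 100\right) + 149 = \left(6 + \frac{1}{8} - \frac{3}{2}\right) \left(-400\right) + 149 = \frac{37}{8} \left(-400\right) + 149 = -1850 + 149 = -1701$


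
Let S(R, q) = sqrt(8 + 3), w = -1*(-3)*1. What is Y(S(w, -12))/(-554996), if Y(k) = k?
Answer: -sqrt(11)/554996 ≈ -5.9759e-6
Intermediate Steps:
w = 3 (w = 3*1 = 3)
S(R, q) = sqrt(11)
Y(S(w, -12))/(-554996) = sqrt(11)/(-554996) = sqrt(11)*(-1/554996) = -sqrt(11)/554996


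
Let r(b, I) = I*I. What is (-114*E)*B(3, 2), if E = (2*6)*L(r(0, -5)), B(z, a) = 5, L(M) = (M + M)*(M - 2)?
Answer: -7866000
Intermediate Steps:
r(b, I) = I²
L(M) = 2*M*(-2 + M) (L(M) = (2*M)*(-2 + M) = 2*M*(-2 + M))
E = 13800 (E = (2*6)*(2*(-5)²*(-2 + (-5)²)) = 12*(2*25*(-2 + 25)) = 12*(2*25*23) = 12*1150 = 13800)
(-114*E)*B(3, 2) = -114*13800*5 = -1573200*5 = -7866000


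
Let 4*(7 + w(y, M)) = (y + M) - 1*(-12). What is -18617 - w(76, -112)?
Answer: -18604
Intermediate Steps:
w(y, M) = -4 + M/4 + y/4 (w(y, M) = -7 + ((y + M) - 1*(-12))/4 = -7 + ((M + y) + 12)/4 = -7 + (12 + M + y)/4 = -7 + (3 + M/4 + y/4) = -4 + M/4 + y/4)
-18617 - w(76, -112) = -18617 - (-4 + (¼)*(-112) + (¼)*76) = -18617 - (-4 - 28 + 19) = -18617 - 1*(-13) = -18617 + 13 = -18604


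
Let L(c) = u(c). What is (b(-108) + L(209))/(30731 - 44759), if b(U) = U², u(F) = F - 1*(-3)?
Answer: -2969/3507 ≈ -0.84659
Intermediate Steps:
u(F) = 3 + F (u(F) = F + 3 = 3 + F)
L(c) = 3 + c
(b(-108) + L(209))/(30731 - 44759) = ((-108)² + (3 + 209))/(30731 - 44759) = (11664 + 212)/(-14028) = 11876*(-1/14028) = -2969/3507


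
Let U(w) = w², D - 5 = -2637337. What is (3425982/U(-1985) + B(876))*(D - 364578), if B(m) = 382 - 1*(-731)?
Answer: -2635014402627474/788045 ≈ -3.3437e+9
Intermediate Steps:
D = -2637332 (D = 5 - 2637337 = -2637332)
B(m) = 1113 (B(m) = 382 + 731 = 1113)
(3425982/U(-1985) + B(876))*(D - 364578) = (3425982/((-1985)²) + 1113)*(-2637332 - 364578) = (3425982/3940225 + 1113)*(-3001910) = (4388896407/3940225)*(-3001910) = -2635014402627474/788045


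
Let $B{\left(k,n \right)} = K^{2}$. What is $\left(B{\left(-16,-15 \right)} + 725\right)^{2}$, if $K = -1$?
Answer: $527076$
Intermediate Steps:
$B{\left(k,n \right)} = 1$ ($B{\left(k,n \right)} = \left(-1\right)^{2} = 1$)
$\left(B{\left(-16,-15 \right)} + 725\right)^{2} = \left(1 + 725\right)^{2} = 726^{2} = 527076$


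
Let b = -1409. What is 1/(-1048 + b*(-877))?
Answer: 1/1234645 ≈ 8.0995e-7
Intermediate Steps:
1/(-1048 + b*(-877)) = 1/(-1048 - 1409*(-877)) = 1/(-1048 + 1235693) = 1/1234645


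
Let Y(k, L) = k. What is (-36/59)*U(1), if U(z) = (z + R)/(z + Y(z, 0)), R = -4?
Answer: 54/59 ≈ 0.91525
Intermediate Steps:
U(z) = (-4 + z)/(2*z) (U(z) = (z - 4)/(z + z) = (-4 + z)/((2*z)) = (-4 + z)*(1/(2*z)) = (-4 + z)/(2*z))
(-36/59)*U(1) = (-36/59)*((½)*(-4 + 1)/1) = (-36*1/59)*((½)*1*(-3)) = -36/59*(-3/2) = 54/59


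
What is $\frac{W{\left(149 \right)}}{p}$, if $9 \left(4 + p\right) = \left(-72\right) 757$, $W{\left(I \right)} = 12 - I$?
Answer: $\frac{137}{6060} \approx 0.022607$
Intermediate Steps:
$p = -6060$ ($p = -4 + \frac{\left(-72\right) 757}{9} = -4 + \frac{1}{9} \left(-54504\right) = -4 - 6056 = -6060$)
$\frac{W{\left(149 \right)}}{p} = \frac{12 - 149}{-6060} = \left(12 - 149\right) \left(- \frac{1}{6060}\right) = \left(-137\right) \left(- \frac{1}{6060}\right) = \frac{137}{6060}$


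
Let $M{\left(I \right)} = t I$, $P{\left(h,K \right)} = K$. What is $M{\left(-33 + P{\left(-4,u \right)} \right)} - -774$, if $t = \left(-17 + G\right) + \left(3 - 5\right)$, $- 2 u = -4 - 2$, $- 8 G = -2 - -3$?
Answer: $\frac{5391}{4} \approx 1347.8$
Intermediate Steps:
$G = - \frac{1}{8}$ ($G = - \frac{-2 - -3}{8} = - \frac{-2 + 3}{8} = \left(- \frac{1}{8}\right) 1 = - \frac{1}{8} \approx -0.125$)
$u = 3$ ($u = - \frac{-4 - 2}{2} = \left(- \frac{1}{2}\right) \left(-6\right) = 3$)
$t = - \frac{153}{8}$ ($t = \left(-17 - \frac{1}{8}\right) + \left(3 - 5\right) = - \frac{137}{8} - 2 = - \frac{153}{8} \approx -19.125$)
$M{\left(I \right)} = - \frac{153 I}{8}$
$M{\left(-33 + P{\left(-4,u \right)} \right)} - -774 = - \frac{153 \left(-33 + 3\right)}{8} - -774 = \left(- \frac{153}{8}\right) \left(-30\right) + 774 = \frac{2295}{4} + 774 = \frac{5391}{4}$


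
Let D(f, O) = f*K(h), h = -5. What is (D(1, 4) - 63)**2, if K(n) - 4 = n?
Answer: 4096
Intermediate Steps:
K(n) = 4 + n
D(f, O) = -f (D(f, O) = f*(4 - 5) = f*(-1) = -f)
(D(1, 4) - 63)**2 = (-1*1 - 63)**2 = (-1 - 63)**2 = (-64)**2 = 4096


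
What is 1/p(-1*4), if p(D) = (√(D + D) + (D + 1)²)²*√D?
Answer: -1/(-146*I + 72*√2) ≈ -0.0032137 - 0.004608*I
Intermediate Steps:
p(D) = √D*((1 + D)² + √2*√D)² (p(D) = (√(2*D) + (1 + D)²)²*√D = (√2*√D + (1 + D)²)²*√D = ((1 + D)² + √2*√D)²*√D = √D*((1 + D)² + √2*√D)²)
1/p(-1*4) = 1/(√(-1*4)*((1 - 1*4)² + √2*√(-1*4))²) = 1/(√(-4)*((1 - 4)² + √2*√(-4))²) = 1/((2*I)*((-3)² + √2*(2*I))²) = 1/((2*I)*(9 + 2*I*√2)²) = 1/(2*I*(9 + 2*I*√2)²) = -I/(2*(9 + 2*I*√2)²)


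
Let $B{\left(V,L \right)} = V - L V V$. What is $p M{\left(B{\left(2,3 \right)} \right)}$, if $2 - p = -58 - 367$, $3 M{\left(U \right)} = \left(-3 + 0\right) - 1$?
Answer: $- \frac{1708}{3} \approx -569.33$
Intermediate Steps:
$B{\left(V,L \right)} = V - L V^{2}$
$M{\left(U \right)} = - \frac{4}{3}$ ($M{\left(U \right)} = \frac{\left(-3 + 0\right) - 1}{3} = \frac{-3 - 1}{3} = \frac{1}{3} \left(-4\right) = - \frac{4}{3}$)
$p = 427$ ($p = 2 - \left(-58 - 367\right) = 2 - -425 = 2 + 425 = 427$)
$p M{\left(B{\left(2,3 \right)} \right)} = 427 \left(- \frac{4}{3}\right) = - \frac{1708}{3}$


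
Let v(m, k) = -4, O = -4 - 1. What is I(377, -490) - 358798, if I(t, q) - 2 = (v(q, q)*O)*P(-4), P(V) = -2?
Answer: -358836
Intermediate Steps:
O = -5
I(t, q) = -38 (I(t, q) = 2 - 4*(-5)*(-2) = 2 + 20*(-2) = 2 - 40 = -38)
I(377, -490) - 358798 = -38 - 358798 = -358836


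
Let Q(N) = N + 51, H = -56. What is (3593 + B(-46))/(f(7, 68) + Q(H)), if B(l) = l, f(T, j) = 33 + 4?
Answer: 3547/32 ≈ 110.84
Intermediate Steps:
f(T, j) = 37
Q(N) = 51 + N
(3593 + B(-46))/(f(7, 68) + Q(H)) = (3593 - 46)/(37 + (51 - 56)) = 3547/(37 - 5) = 3547/32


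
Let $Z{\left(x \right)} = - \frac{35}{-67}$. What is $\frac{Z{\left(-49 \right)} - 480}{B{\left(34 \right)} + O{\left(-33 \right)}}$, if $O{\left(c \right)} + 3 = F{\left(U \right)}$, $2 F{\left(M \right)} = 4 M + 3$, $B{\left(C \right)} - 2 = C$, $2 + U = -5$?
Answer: $- \frac{64250}{2747} \approx -23.389$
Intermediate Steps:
$U = -7$ ($U = -2 - 5 = -7$)
$B{\left(C \right)} = 2 + C$
$Z{\left(x \right)} = \frac{35}{67}$ ($Z{\left(x \right)} = \left(-35\right) \left(- \frac{1}{67}\right) = \frac{35}{67}$)
$F{\left(M \right)} = \frac{3}{2} + 2 M$ ($F{\left(M \right)} = \frac{4 M + 3}{2} = \frac{3 + 4 M}{2} = \frac{3}{2} + 2 M$)
$O{\left(c \right)} = - \frac{31}{2}$ ($O{\left(c \right)} = -3 + \left(\frac{3}{2} + 2 \left(-7\right)\right) = -3 + \left(\frac{3}{2} - 14\right) = -3 - \frac{25}{2} = - \frac{31}{2}$)
$\frac{Z{\left(-49 \right)} - 480}{B{\left(34 \right)} + O{\left(-33 \right)}} = \frac{\frac{35}{67} - 480}{\left(2 + 34\right) - \frac{31}{2}} = - \frac{32125}{67 \left(36 - \frac{31}{2}\right)} = - \frac{32125}{67 \cdot \frac{41}{2}} = \left(- \frac{32125}{67}\right) \frac{2}{41} = - \frac{64250}{2747}$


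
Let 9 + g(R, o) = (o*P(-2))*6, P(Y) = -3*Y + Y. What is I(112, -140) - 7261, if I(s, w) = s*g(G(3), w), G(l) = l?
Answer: -384589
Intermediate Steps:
P(Y) = -2*Y
g(R, o) = -9 + 24*o (g(R, o) = -9 + (o*(-2*(-2)))*6 = -9 + (o*4)*6 = -9 + (4*o)*6 = -9 + 24*o)
I(s, w) = s*(-9 + 24*w)
I(112, -140) - 7261 = 3*112*(-3 + 8*(-140)) - 7261 = 3*112*(-3 - 1120) - 7261 = 3*112*(-1123) - 7261 = -377328 - 7261 = -384589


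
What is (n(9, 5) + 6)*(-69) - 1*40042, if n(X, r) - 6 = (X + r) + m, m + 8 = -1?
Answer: -41215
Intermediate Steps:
m = -9 (m = -8 - 1 = -9)
n(X, r) = -3 + X + r (n(X, r) = 6 + ((X + r) - 9) = 6 + (-9 + X + r) = -3 + X + r)
(n(9, 5) + 6)*(-69) - 1*40042 = ((-3 + 9 + 5) + 6)*(-69) - 1*40042 = (11 + 6)*(-69) - 40042 = 17*(-69) - 40042 = -1173 - 40042 = -41215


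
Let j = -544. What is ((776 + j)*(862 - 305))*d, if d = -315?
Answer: -40705560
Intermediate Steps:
((776 + j)*(862 - 305))*d = ((776 - 544)*(862 - 305))*(-315) = (232*557)*(-315) = 129224*(-315) = -40705560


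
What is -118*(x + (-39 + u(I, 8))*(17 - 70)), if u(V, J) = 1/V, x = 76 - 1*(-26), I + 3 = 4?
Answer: -249688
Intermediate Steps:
I = 1 (I = -3 + 4 = 1)
x = 102 (x = 76 + 26 = 102)
-118*(x + (-39 + u(I, 8))*(17 - 70)) = -118*(102 + (-39 + 1/1)*(17 - 70)) = -118*(102 + (-39 + 1)*(-53)) = -118*(102 - 38*(-53)) = -118*(102 + 2014) = -118*2116 = -249688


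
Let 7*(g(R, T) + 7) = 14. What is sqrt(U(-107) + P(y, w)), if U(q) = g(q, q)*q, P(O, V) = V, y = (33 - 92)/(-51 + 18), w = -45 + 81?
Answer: sqrt(571) ≈ 23.896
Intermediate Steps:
g(R, T) = -5 (g(R, T) = -7 + (1/7)*14 = -7 + 2 = -5)
w = 36
y = 59/33 (y = -59/(-33) = -59*(-1/33) = 59/33 ≈ 1.7879)
U(q) = -5*q
sqrt(U(-107) + P(y, w)) = sqrt(-5*(-107) + 36) = sqrt(535 + 36) = sqrt(571)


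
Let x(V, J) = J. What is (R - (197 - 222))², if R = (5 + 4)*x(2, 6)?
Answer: 6241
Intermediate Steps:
R = 54 (R = (5 + 4)*6 = 9*6 = 54)
(R - (197 - 222))² = (54 - (197 - 222))² = (54 - 1*(-25))² = (54 + 25)² = 79² = 6241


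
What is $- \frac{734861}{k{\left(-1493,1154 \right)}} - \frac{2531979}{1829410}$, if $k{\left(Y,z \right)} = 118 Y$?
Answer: $\frac{224573298416}{80573619335} \approx 2.7872$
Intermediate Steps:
$- \frac{734861}{k{\left(-1493,1154 \right)}} - \frac{2531979}{1829410} = - \frac{734861}{118 \left(-1493\right)} - \frac{2531979}{1829410} = - \frac{734861}{-176174} - \frac{2531979}{1829410} = \left(-734861\right) \left(- \frac{1}{176174}\right) - \frac{2531979}{1829410} = \frac{734861}{176174} - \frac{2531979}{1829410} = \frac{224573298416}{80573619335}$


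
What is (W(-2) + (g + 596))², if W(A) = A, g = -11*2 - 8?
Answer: 318096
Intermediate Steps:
g = -30 (g = -22 - 8 = -30)
(W(-2) + (g + 596))² = (-2 + (-30 + 596))² = (-2 + 566)² = 564² = 318096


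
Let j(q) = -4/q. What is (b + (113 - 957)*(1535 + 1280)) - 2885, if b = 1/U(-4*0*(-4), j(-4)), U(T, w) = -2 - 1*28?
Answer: -71362351/30 ≈ -2.3787e+6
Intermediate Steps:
U(T, w) = -30 (U(T, w) = -2 - 28 = -30)
b = -1/30 (b = 1/(-30) = -1/30 ≈ -0.033333)
(b + (113 - 957)*(1535 + 1280)) - 2885 = (-1/30 + (113 - 957)*(1535 + 1280)) - 2885 = (-1/30 - 844*2815) - 2885 = (-1/30 - 2375860) - 2885 = -71275801/30 - 2885 = -71362351/30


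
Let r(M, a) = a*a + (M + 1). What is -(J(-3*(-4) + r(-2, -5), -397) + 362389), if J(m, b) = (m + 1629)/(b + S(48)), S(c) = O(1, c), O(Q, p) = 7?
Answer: -9422003/26 ≈ -3.6238e+5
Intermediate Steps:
r(M, a) = 1 + M + a² (r(M, a) = a² + (1 + M) = 1 + M + a²)
S(c) = 7
J(m, b) = (1629 + m)/(7 + b) (J(m, b) = (m + 1629)/(b + 7) = (1629 + m)/(7 + b))
-(J(-3*(-4) + r(-2, -5), -397) + 362389) = -((1629 + (-3*(-4) + (1 - 2 + (-5)²)))/(7 - 397) + 362389) = -((1629 + (12 + (1 - 2 + 25)))/(-390) + 362389) = -(-(1629 + (12 + 24))/390 + 362389) = -(-(1629 + 36)/390 + 362389) = -(-1/390*1665 + 362389) = -(-111/26 + 362389) = -1*9422003/26 = -9422003/26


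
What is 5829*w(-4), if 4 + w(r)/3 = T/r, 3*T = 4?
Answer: -75777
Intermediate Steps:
T = 4/3 (T = (⅓)*4 = 4/3 ≈ 1.3333)
w(r) = -12 + 4/r (w(r) = -12 + 3*(4/(3*r)) = -12 + 4/r)
5829*w(-4) = 5829*(-12 + 4/(-4)) = 5829*(-12 + 4*(-¼)) = 5829*(-12 - 1) = 5829*(-13) = -75777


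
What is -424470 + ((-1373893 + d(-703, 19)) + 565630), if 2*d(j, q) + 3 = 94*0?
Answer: -2465469/2 ≈ -1.2327e+6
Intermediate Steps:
d(j, q) = -3/2 (d(j, q) = -3/2 + (94*0)/2 = -3/2 + (1/2)*0 = -3/2 + 0 = -3/2)
-424470 + ((-1373893 + d(-703, 19)) + 565630) = -424470 + ((-1373893 - 3/2) + 565630) = -424470 + (-2747789/2 + 565630) = -424470 - 1616529/2 = -2465469/2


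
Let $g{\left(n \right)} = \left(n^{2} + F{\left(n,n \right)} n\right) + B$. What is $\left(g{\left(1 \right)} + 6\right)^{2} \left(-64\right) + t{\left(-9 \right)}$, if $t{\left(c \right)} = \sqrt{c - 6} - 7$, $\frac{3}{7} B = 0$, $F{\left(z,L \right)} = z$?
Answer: $-4103 + i \sqrt{15} \approx -4103.0 + 3.873 i$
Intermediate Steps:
$B = 0$ ($B = \frac{7}{3} \cdot 0 = 0$)
$g{\left(n \right)} = 2 n^{2}$ ($g{\left(n \right)} = \left(n^{2} + n n\right) + 0 = \left(n^{2} + n^{2}\right) + 0 = 2 n^{2} + 0 = 2 n^{2}$)
$t{\left(c \right)} = -7 + \sqrt{-6 + c}$ ($t{\left(c \right)} = \sqrt{-6 + c} - 7 = -7 + \sqrt{-6 + c}$)
$\left(g{\left(1 \right)} + 6\right)^{2} \left(-64\right) + t{\left(-9 \right)} = \left(2 \cdot 1^{2} + 6\right)^{2} \left(-64\right) - \left(7 - \sqrt{-6 - 9}\right) = \left(2 \cdot 1 + 6\right)^{2} \left(-64\right) - \left(7 - \sqrt{-15}\right) = \left(2 + 6\right)^{2} \left(-64\right) - \left(7 - i \sqrt{15}\right) = 8^{2} \left(-64\right) - \left(7 - i \sqrt{15}\right) = 64 \left(-64\right) - \left(7 - i \sqrt{15}\right) = -4096 - \left(7 - i \sqrt{15}\right) = -4103 + i \sqrt{15}$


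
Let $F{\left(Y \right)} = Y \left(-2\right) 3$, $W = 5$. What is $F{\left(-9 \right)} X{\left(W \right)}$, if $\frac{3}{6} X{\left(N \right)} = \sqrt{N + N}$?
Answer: $108 \sqrt{10} \approx 341.53$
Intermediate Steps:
$F{\left(Y \right)} = - 6 Y$ ($F{\left(Y \right)} = - 2 Y 3 = - 6 Y$)
$X{\left(N \right)} = 2 \sqrt{2} \sqrt{N}$ ($X{\left(N \right)} = 2 \sqrt{N + N} = 2 \sqrt{2 N} = 2 \sqrt{2} \sqrt{N}$)
$F{\left(-9 \right)} X{\left(W \right)} = \left(-6\right) \left(-9\right) 2 \sqrt{2} \sqrt{5} = 54 \cdot 2 \sqrt{10} = 108 \sqrt{10}$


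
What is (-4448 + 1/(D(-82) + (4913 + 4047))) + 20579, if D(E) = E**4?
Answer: 729462144817/45221136 ≈ 16131.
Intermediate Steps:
(-4448 + 1/(D(-82) + (4913 + 4047))) + 20579 = (-4448 + 1/((-82)**4 + (4913 + 4047))) + 20579 = (-4448 + 1/(45212176 + 8960)) + 20579 = (-4448 + 1/45221136) + 20579 = -201143612927/45221136 + 20579 = 729462144817/45221136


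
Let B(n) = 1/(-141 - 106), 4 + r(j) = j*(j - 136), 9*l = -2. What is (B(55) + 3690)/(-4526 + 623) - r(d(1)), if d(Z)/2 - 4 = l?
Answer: 25339952821/26029107 ≈ 973.52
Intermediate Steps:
l = -2/9 (l = (⅑)*(-2) = -2/9 ≈ -0.22222)
d(Z) = 68/9 (d(Z) = 8 + 2*(-2/9) = 8 - 4/9 = 68/9)
r(j) = -4 + j*(-136 + j) (r(j) = -4 + j*(j - 136) = -4 + j*(-136 + j))
B(n) = -1/247 (B(n) = 1/(-247) = -1/247)
(B(55) + 3690)/(-4526 + 623) - r(d(1)) = (-1/247 + 3690)/(-4526 + 623) - (-4 + (68/9)² - 136*68/9) = (911429/247)/(-3903) - (-4 + 4624/81 - 9248/9) = (911429/247)*(-1/3903) - 1*(-78932/81) = -911429/964041 + 78932/81 = 25339952821/26029107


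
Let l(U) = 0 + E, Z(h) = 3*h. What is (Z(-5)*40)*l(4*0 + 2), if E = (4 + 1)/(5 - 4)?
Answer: -3000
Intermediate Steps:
E = 5 (E = 5/1 = 5*1 = 5)
l(U) = 5 (l(U) = 0 + 5 = 5)
(Z(-5)*40)*l(4*0 + 2) = ((3*(-5))*40)*5 = -15*40*5 = -600*5 = -3000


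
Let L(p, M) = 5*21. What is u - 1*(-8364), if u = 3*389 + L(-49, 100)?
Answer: 9636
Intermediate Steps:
L(p, M) = 105
u = 1272 (u = 3*389 + 105 = 1167 + 105 = 1272)
u - 1*(-8364) = 1272 - 1*(-8364) = 1272 + 8364 = 9636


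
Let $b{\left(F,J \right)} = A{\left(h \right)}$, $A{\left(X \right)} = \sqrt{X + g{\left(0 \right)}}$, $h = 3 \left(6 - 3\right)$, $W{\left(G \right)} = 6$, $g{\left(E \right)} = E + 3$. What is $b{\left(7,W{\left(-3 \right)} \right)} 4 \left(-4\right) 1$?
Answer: $- 32 \sqrt{3} \approx -55.426$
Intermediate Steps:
$g{\left(E \right)} = 3 + E$
$h = 9$ ($h = 3 \cdot 3 = 9$)
$A{\left(X \right)} = \sqrt{3 + X}$ ($A{\left(X \right)} = \sqrt{X + \left(3 + 0\right)} = \sqrt{X + 3} = \sqrt{3 + X}$)
$b{\left(F,J \right)} = 2 \sqrt{3}$ ($b{\left(F,J \right)} = \sqrt{3 + 9} = \sqrt{12} = 2 \sqrt{3}$)
$b{\left(7,W{\left(-3 \right)} \right)} 4 \left(-4\right) 1 = 2 \sqrt{3} \cdot 4 \left(-4\right) 1 = 2 \sqrt{3} \left(\left(-16\right) 1\right) = 2 \sqrt{3} \left(-16\right) = - 32 \sqrt{3}$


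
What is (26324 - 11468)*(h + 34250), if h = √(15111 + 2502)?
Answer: 508818000 + 44568*√1957 ≈ 5.1079e+8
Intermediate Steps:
h = 3*√1957 (h = √17613 = 3*√1957 ≈ 132.71)
(26324 - 11468)*(h + 34250) = (26324 - 11468)*(3*√1957 + 34250) = 14856*(34250 + 3*√1957) = 508818000 + 44568*√1957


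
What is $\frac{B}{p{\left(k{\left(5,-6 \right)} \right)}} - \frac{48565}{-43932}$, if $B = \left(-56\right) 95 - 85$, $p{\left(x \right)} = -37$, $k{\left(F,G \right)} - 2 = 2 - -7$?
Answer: $\frac{239249365}{1625484} \approx 147.19$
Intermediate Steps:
$k{\left(F,G \right)} = 11$ ($k{\left(F,G \right)} = 2 + \left(2 - -7\right) = 2 + \left(2 + 7\right) = 2 + 9 = 11$)
$B = -5405$ ($B = -5320 - 85 = -5405$)
$\frac{B}{p{\left(k{\left(5,-6 \right)} \right)}} - \frac{48565}{-43932} = - \frac{5405}{-37} - \frac{48565}{-43932} = \left(-5405\right) \left(- \frac{1}{37}\right) - - \frac{48565}{43932} = \frac{5405}{37} + \frac{48565}{43932} = \frac{239249365}{1625484}$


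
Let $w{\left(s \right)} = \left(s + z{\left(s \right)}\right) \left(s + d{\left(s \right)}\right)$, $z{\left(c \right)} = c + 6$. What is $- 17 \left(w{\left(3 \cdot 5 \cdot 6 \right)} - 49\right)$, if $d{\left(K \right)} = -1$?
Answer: $-280585$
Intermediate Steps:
$z{\left(c \right)} = 6 + c$
$w{\left(s \right)} = \left(-1 + s\right) \left(6 + 2 s\right)$ ($w{\left(s \right)} = \left(s + \left(6 + s\right)\right) \left(s - 1\right) = \left(6 + 2 s\right) \left(-1 + s\right) = \left(-1 + s\right) \left(6 + 2 s\right)$)
$- 17 \left(w{\left(3 \cdot 5 \cdot 6 \right)} - 49\right) = - 17 \left(\left(-6 + 2 \left(3 \cdot 5 \cdot 6\right)^{2} + 4 \cdot 3 \cdot 5 \cdot 6\right) - 49\right) = - 17 \left(\left(-6 + 2 \left(15 \cdot 6\right)^{2} + 4 \cdot 15 \cdot 6\right) - 49\right) = - 17 \left(\left(-6 + 2 \cdot 90^{2} + 4 \cdot 90\right) - 49\right) = - 17 \left(\left(-6 + 2 \cdot 8100 + 360\right) - 49\right) = - 17 \left(\left(-6 + 16200 + 360\right) - 49\right) = - 17 \left(16554 - 49\right) = \left(-17\right) 16505 = -280585$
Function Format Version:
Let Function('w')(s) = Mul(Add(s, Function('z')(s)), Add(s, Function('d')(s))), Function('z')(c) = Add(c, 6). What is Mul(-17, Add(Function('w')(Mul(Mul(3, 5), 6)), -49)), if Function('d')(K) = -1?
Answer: -280585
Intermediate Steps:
Function('z')(c) = Add(6, c)
Function('w')(s) = Mul(Add(-1, s), Add(6, Mul(2, s))) (Function('w')(s) = Mul(Add(s, Add(6, s)), Add(s, -1)) = Mul(Add(6, Mul(2, s)), Add(-1, s)) = Mul(Add(-1, s), Add(6, Mul(2, s))))
Mul(-17, Add(Function('w')(Mul(Mul(3, 5), 6)), -49)) = Mul(-17, Add(Add(-6, Mul(2, Pow(Mul(Mul(3, 5), 6), 2)), Mul(4, Mul(Mul(3, 5), 6))), -49)) = Mul(-17, Add(Add(-6, Mul(2, Pow(Mul(15, 6), 2)), Mul(4, Mul(15, 6))), -49)) = Mul(-17, Add(Add(-6, Mul(2, Pow(90, 2)), Mul(4, 90)), -49)) = Mul(-17, Add(Add(-6, Mul(2, 8100), 360), -49)) = Mul(-17, Add(Add(-6, 16200, 360), -49)) = Mul(-17, Add(16554, -49)) = Mul(-17, 16505) = -280585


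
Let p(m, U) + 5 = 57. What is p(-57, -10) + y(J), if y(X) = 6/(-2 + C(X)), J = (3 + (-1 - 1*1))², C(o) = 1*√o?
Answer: 46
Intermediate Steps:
C(o) = √o
p(m, U) = 52 (p(m, U) = -5 + 57 = 52)
J = 1 (J = (3 + (-1 - 1))² = (3 - 2)² = 1² = 1)
y(X) = 6/(-2 + √X)
p(-57, -10) + y(J) = 52 + 6/(-2 + √1) = 52 + 6/(-2 + 1) = 52 + 6/(-1) = 52 + 6*(-1) = 52 - 6 = 46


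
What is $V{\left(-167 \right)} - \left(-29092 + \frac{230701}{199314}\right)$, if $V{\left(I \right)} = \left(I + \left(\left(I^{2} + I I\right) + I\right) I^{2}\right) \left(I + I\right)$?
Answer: $- \frac{103247096569698325}{199314} \approx -5.1801 \cdot 10^{11}$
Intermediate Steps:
$V{\left(I \right)} = 2 I \left(I + I^{2} \left(I + 2 I^{2}\right)\right)$ ($V{\left(I \right)} = \left(I + \left(\left(I^{2} + I^{2}\right) + I\right) I^{2}\right) 2 I = \left(I + \left(2 I^{2} + I\right) I^{2}\right) 2 I = \left(I + \left(I + 2 I^{2}\right) I^{2}\right) 2 I = \left(I + I^{2} \left(I + 2 I^{2}\right)\right) 2 I = 2 I \left(I + I^{2} \left(I + 2 I^{2}\right)\right)$)
$V{\left(-167 \right)} - \left(-29092 + \frac{230701}{199314}\right) = 2 \left(-167\right)^{2} \left(1 + \left(-167\right)^{2} + 2 \left(-167\right)^{3}\right) - \left(-29092 + \frac{230701}{199314}\right) = 2 \cdot 27889 \left(1 + 27889 + 2 \left(-4657463\right)\right) - - \frac{5798212187}{199314} = 2 \cdot 27889 \left(1 + 27889 - 9314926\right) + \left(- \frac{230701}{199314} + 29092\right) = 2 \cdot 27889 \left(-9287036\right) + \frac{5798212187}{199314} = -518012294008 + \frac{5798212187}{199314} = - \frac{103247096569698325}{199314}$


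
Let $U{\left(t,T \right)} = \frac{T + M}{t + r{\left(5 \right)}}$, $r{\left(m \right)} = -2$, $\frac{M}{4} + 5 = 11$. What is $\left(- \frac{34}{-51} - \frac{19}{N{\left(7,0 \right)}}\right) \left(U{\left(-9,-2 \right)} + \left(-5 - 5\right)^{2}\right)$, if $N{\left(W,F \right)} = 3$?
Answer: $- \frac{1666}{3} \approx -555.33$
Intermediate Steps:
$M = 24$ ($M = -20 + 4 \cdot 11 = -20 + 44 = 24$)
$U{\left(t,T \right)} = \frac{24 + T}{-2 + t}$ ($U{\left(t,T \right)} = \frac{T + 24}{t - 2} = \frac{24 + T}{-2 + t}$)
$\left(- \frac{34}{-51} - \frac{19}{N{\left(7,0 \right)}}\right) \left(U{\left(-9,-2 \right)} + \left(-5 - 5\right)^{2}\right) = \left(- \frac{34}{-51} - \frac{19}{3}\right) \left(\frac{24 - 2}{-2 - 9} + \left(-5 - 5\right)^{2}\right) = \left(\left(-34\right) \left(- \frac{1}{51}\right) - \frac{19}{3}\right) \left(\frac{1}{-11} \cdot 22 + \left(-10\right)^{2}\right) = \left(\frac{2}{3} - \frac{19}{3}\right) \left(\left(- \frac{1}{11}\right) 22 + 100\right) = - \frac{17 \left(-2 + 100\right)}{3} = \left(- \frac{17}{3}\right) 98 = - \frac{1666}{3}$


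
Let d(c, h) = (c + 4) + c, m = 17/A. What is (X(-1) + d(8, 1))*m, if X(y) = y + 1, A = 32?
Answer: 85/8 ≈ 10.625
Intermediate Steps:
m = 17/32 ≈ 0.53125
X(y) = 1 + y
d(c, h) = 4 + 2*c (d(c, h) = (4 + c) + c = 4 + 2*c)
(X(-1) + d(8, 1))*m = ((1 - 1) + (4 + 2*8))*(17/32) = (0 + (4 + 16))*(17/32) = (0 + 20)*(17/32) = 20*(17/32) = 85/8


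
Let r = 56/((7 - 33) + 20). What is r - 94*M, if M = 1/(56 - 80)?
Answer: -65/12 ≈ -5.4167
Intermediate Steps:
r = -28/3 (r = 56/(-26 + 20) = 56/(-6) = 56*(-⅙) = -28/3 ≈ -9.3333)
M = -1/24 (M = 1/(-24) = -1/24 ≈ -0.041667)
r - 94*M = -28/3 - 94*(-1/24) = -28/3 + 47/12 = -65/12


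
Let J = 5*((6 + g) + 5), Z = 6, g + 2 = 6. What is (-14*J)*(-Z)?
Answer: 6300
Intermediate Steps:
g = 4 (g = -2 + 6 = 4)
J = 75 (J = 5*((6 + 4) + 5) = 5*(10 + 5) = 5*15 = 75)
(-14*J)*(-Z) = (-14*75)*(-1*6) = -1050*(-6) = 6300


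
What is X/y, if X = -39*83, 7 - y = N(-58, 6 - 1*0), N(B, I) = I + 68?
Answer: 3237/67 ≈ 48.313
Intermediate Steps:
N(B, I) = 68 + I
y = -67 (y = 7 - (68 + (6 - 1*0)) = 7 - (68 + (6 + 0)) = 7 - (68 + 6) = 7 - 1*74 = 7 - 74 = -67)
X = -3237
X/y = -3237/(-67) = -3237*(-1/67) = 3237/67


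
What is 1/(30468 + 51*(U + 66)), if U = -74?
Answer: 1/30060 ≈ 3.3267e-5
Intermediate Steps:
1/(30468 + 51*(U + 66)) = 1/(30468 + 51*(-74 + 66)) = 1/(30468 + 51*(-8)) = 1/(30468 - 408) = 1/30060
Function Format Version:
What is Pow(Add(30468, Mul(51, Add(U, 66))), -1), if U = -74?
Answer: Rational(1, 30060) ≈ 3.3267e-5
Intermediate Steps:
Pow(Add(30468, Mul(51, Add(U, 66))), -1) = Pow(Add(30468, Mul(51, Add(-74, 66))), -1) = Pow(Add(30468, Mul(51, -8)), -1) = Pow(Add(30468, -408), -1) = Pow(30060, -1) = Rational(1, 30060)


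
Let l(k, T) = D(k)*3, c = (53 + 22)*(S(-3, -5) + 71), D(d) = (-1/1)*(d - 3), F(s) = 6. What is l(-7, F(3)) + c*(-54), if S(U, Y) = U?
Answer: -275370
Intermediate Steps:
D(d) = 3 - d (D(d) = (-1*1)*(-3 + d) = -(-3 + d) = 3 - d)
c = 5100 (c = (53 + 22)*(-3 + 71) = 75*68 = 5100)
l(k, T) = 9 - 3*k (l(k, T) = (3 - k)*3 = 9 - 3*k)
l(-7, F(3)) + c*(-54) = (9 - 3*(-7)) + 5100*(-54) = (9 + 21) - 275400 = 30 - 275400 = -275370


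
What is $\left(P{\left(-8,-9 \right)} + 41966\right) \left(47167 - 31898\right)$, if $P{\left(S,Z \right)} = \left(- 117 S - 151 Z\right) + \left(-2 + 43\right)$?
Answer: $676447238$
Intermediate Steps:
$P{\left(S,Z \right)} = 41 - 151 Z - 117 S$ ($P{\left(S,Z \right)} = \left(- 151 Z - 117 S\right) + 41 = 41 - 151 Z - 117 S$)
$\left(P{\left(-8,-9 \right)} + 41966\right) \left(47167 - 31898\right) = \left(\left(41 - -1359 - -936\right) + 41966\right) \left(47167 - 31898\right) = \left(\left(41 + 1359 + 936\right) + 41966\right) 15269 = \left(2336 + 41966\right) 15269 = 44302 \cdot 15269 = 676447238$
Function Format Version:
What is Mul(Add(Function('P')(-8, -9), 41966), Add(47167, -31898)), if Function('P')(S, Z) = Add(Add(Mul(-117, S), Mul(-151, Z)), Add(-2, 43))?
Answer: 676447238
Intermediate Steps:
Function('P')(S, Z) = Add(41, Mul(-151, Z), Mul(-117, S)) (Function('P')(S, Z) = Add(Add(Mul(-151, Z), Mul(-117, S)), 41) = Add(41, Mul(-151, Z), Mul(-117, S)))
Mul(Add(Function('P')(-8, -9), 41966), Add(47167, -31898)) = Mul(Add(Add(41, Mul(-151, -9), Mul(-117, -8)), 41966), Add(47167, -31898)) = Mul(Add(Add(41, 1359, 936), 41966), 15269) = Mul(Add(2336, 41966), 15269) = Mul(44302, 15269) = 676447238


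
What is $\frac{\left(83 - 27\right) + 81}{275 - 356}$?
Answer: $- \frac{137}{81} \approx -1.6914$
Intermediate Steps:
$\frac{\left(83 - 27\right) + 81}{275 - 356} = \frac{\left(83 - 27\right) + 81}{-81} = \left(56 + 81\right) \left(- \frac{1}{81}\right) = 137 \left(- \frac{1}{81}\right) = - \frac{137}{81}$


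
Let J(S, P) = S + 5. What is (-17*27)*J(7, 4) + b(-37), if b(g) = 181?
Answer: -5327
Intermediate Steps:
J(S, P) = 5 + S
(-17*27)*J(7, 4) + b(-37) = (-17*27)*(5 + 7) + 181 = -459*12 + 181 = -5508 + 181 = -5327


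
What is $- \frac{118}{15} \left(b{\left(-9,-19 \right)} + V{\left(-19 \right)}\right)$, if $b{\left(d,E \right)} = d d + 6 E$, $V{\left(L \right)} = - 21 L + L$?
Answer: $- \frac{40946}{15} \approx -2729.7$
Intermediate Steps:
$V{\left(L \right)} = - 20 L$
$b{\left(d,E \right)} = d^{2} + 6 E$
$- \frac{118}{15} \left(b{\left(-9,-19 \right)} + V{\left(-19 \right)}\right) = - \frac{118}{15} \left(\left(\left(-9\right)^{2} + 6 \left(-19\right)\right) - -380\right) = \left(-118\right) \frac{1}{15} \left(\left(81 - 114\right) + 380\right) = - \frac{118 \left(-33 + 380\right)}{15} = \left(- \frac{118}{15}\right) 347 = - \frac{40946}{15}$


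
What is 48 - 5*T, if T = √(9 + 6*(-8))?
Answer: 48 - 5*I*√39 ≈ 48.0 - 31.225*I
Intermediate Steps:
T = I*√39 (T = √(9 - 48) = √(-39) = I*√39 ≈ 6.245*I)
48 - 5*T = 48 - 5*I*√39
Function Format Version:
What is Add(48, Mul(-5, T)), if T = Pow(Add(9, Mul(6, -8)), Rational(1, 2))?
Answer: Add(48, Mul(-5, I, Pow(39, Rational(1, 2)))) ≈ Add(48.000, Mul(-31.225, I))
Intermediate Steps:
T = Mul(I, Pow(39, Rational(1, 2))) (T = Pow(Add(9, -48), Rational(1, 2)) = Pow(-39, Rational(1, 2)) = Mul(I, Pow(39, Rational(1, 2))) ≈ Mul(6.2450, I))
Add(48, Mul(-5, T)) = Add(48, Mul(-5, Mul(I, Pow(39, Rational(1, 2))))) = Add(48, Mul(-5, I, Pow(39, Rational(1, 2))))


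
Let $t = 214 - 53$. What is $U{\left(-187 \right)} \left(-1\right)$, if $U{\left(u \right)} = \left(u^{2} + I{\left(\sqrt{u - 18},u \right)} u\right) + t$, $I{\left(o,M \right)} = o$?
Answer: $-35130 + 187 i \sqrt{205} \approx -35130.0 + 2677.4 i$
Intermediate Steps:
$t = 161$ ($t = 214 - 53 = 161$)
$U{\left(u \right)} = 161 + u^{2} + u \sqrt{-18 + u}$ ($U{\left(u \right)} = \left(u^{2} + \sqrt{u - 18} u\right) + 161 = \left(u^{2} + \sqrt{-18 + u} u\right) + 161 = \left(u^{2} + u \sqrt{-18 + u}\right) + 161 = 161 + u^{2} + u \sqrt{-18 + u}$)
$U{\left(-187 \right)} \left(-1\right) = \left(161 + \left(-187\right)^{2} - 187 \sqrt{-18 - 187}\right) \left(-1\right) = \left(161 + 34969 - 187 \sqrt{-205}\right) \left(-1\right) = \left(161 + 34969 - 187 i \sqrt{205}\right) \left(-1\right) = \left(35130 - 187 i \sqrt{205}\right) \left(-1\right) = -35130 + 187 i \sqrt{205}$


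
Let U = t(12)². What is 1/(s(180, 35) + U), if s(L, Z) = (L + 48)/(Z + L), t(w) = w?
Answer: 215/31188 ≈ 0.0068937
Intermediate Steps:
s(L, Z) = (48 + L)/(L + Z)
U = 144 (U = 12² = 144)
1/(s(180, 35) + U) = 1/((48 + 180)/(180 + 35) + 144) = 1/(228/215 + 144) = 1/(31188/215) = 215/31188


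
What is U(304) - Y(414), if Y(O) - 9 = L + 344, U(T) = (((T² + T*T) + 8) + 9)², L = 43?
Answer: 34169152405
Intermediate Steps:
U(T) = (17 + 2*T²)² (U(T) = (((T² + T²) + 8) + 9)² = ((2*T² + 8) + 9)² = ((8 + 2*T²) + 9)² = (17 + 2*T²)²)
Y(O) = 396 (Y(O) = 9 + (43 + 344) = 9 + 387 = 396)
U(304) - Y(414) = (17 + 2*304²)² - 1*396 = (17 + 2*92416)² - 396 = (17 + 184832)² - 396 = 184849² - 396 = 34169152801 - 396 = 34169152405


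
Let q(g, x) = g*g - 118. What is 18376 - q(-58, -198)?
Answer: 15130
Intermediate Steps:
q(g, x) = -118 + g² (q(g, x) = g² - 118 = -118 + g²)
18376 - q(-58, -198) = 18376 - (-118 + (-58)²) = 18376 - (-118 + 3364) = 18376 - 1*3246 = 18376 - 3246 = 15130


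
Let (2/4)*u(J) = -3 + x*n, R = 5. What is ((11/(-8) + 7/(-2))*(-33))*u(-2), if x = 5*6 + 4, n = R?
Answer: 214929/4 ≈ 53732.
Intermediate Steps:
n = 5
x = 34 (x = 30 + 4 = 34)
u(J) = 334 (u(J) = 2*(-3 + 34*5) = 2*(-3 + 170) = 2*167 = 334)
((11/(-8) + 7/(-2))*(-33))*u(-2) = ((11/(-8) + 7/(-2))*(-33))*334 = ((11*(-⅛) + 7*(-½))*(-33))*334 = ((-11/8 - 7/2)*(-33))*334 = -39/8*(-33)*334 = (1287/8)*334 = 214929/4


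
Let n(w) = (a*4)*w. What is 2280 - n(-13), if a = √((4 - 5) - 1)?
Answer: 2280 + 52*I*√2 ≈ 2280.0 + 73.539*I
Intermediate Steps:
a = I*√2 (a = √(-1 - 1) = √(-2) = I*√2 ≈ 1.4142*I)
n(w) = 4*I*w*√2 (n(w) = ((I*√2)*4)*w = (4*I*√2)*w = 4*I*w*√2)
2280 - n(-13) = 2280 - 4*I*(-13)*√2 = 2280 - (-52)*I*√2 = 2280 + 52*I*√2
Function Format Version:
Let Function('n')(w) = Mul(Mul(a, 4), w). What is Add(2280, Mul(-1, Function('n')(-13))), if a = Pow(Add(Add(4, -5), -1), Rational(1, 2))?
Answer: Add(2280, Mul(52, I, Pow(2, Rational(1, 2)))) ≈ Add(2280.0, Mul(73.539, I))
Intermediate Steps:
a = Mul(I, Pow(2, Rational(1, 2))) (a = Pow(Add(-1, -1), Rational(1, 2)) = Pow(-2, Rational(1, 2)) = Mul(I, Pow(2, Rational(1, 2))) ≈ Mul(1.4142, I))
Function('n')(w) = Mul(4, I, w, Pow(2, Rational(1, 2))) (Function('n')(w) = Mul(Mul(Mul(I, Pow(2, Rational(1, 2))), 4), w) = Mul(Mul(4, I, Pow(2, Rational(1, 2))), w) = Mul(4, I, w, Pow(2, Rational(1, 2))))
Add(2280, Mul(-1, Function('n')(-13))) = Add(2280, Mul(-1, Mul(4, I, -13, Pow(2, Rational(1, 2))))) = Add(2280, Mul(-1, Mul(-52, I, Pow(2, Rational(1, 2))))) = Add(2280, Mul(52, I, Pow(2, Rational(1, 2))))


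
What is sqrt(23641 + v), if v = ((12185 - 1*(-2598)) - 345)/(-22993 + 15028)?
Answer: sqrt(166633222395)/2655 ≈ 153.75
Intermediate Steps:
v = -14438/7965 (v = ((12185 + 2598) - 345)/(-7965) = (14783 - 345)*(-1/7965) = 14438*(-1/7965) = -14438/7965 ≈ -1.8127)
sqrt(23641 + v) = sqrt(23641 - 14438/7965) = sqrt(188286127/7965) = sqrt(166633222395)/2655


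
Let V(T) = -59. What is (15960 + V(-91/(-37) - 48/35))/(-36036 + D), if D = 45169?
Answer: 15901/9133 ≈ 1.7410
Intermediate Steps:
(15960 + V(-91/(-37) - 48/35))/(-36036 + D) = (15960 - 59)/(-36036 + 45169) = 15901/9133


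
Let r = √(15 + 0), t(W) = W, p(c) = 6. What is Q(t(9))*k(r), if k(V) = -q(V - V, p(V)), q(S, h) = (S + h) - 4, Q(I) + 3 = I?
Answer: -12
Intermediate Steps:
Q(I) = -3 + I
q(S, h) = -4 + S + h
r = √15 ≈ 3.8730
k(V) = -2 (k(V) = -(-4 + (V - V) + 6) = -(-4 + 0 + 6) = -1*2 = -2)
Q(t(9))*k(r) = (-3 + 9)*(-2) = 6*(-2) = -12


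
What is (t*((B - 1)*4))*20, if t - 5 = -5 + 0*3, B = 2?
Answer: 0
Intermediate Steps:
t = 0 (t = 5 + (-5 + 0*3) = 5 + (-5 + 0) = 5 - 5 = 0)
(t*((B - 1)*4))*20 = (0*((2 - 1)*4))*20 = (0*(1*4))*20 = (0*4)*20 = 0*20 = 0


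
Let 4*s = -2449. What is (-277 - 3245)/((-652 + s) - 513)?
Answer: 14088/7109 ≈ 1.9817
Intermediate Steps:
s = -2449/4 (s = (¼)*(-2449) = -2449/4 ≈ -612.25)
(-277 - 3245)/((-652 + s) - 513) = (-277 - 3245)/((-652 - 2449/4) - 513) = -3522/(-5057/4 - 513) = -3522/(-7109/4) = -3522*(-4/7109) = 14088/7109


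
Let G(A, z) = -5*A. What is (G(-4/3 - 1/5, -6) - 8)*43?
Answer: -43/3 ≈ -14.333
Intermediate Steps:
(G(-4/3 - 1/5, -6) - 8)*43 = (-5*(-4/3 - 1/5) - 8)*43 = (-5*(-4*⅓ - 1*⅕) - 8)*43 = (-5*(-4/3 - ⅕) - 8)*43 = (-5*(-23/15) - 8)*43 = (23/3 - 8)*43 = -⅓*43 = -43/3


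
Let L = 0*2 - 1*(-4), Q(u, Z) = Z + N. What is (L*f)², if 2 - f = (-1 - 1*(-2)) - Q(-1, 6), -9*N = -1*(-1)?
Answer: 61504/81 ≈ 759.31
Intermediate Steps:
N = -⅑ (N = -(-1)*(-1)/9 = -⅑*1 = -⅑ ≈ -0.11111)
Q(u, Z) = -⅑ + Z (Q(u, Z) = Z - ⅑ = -⅑ + Z)
f = 62/9 (f = 2 - ((-1 - 1*(-2)) - (-⅑ + 6)) = 2 - ((-1 + 2) - 1*53/9) = 2 - (1 - 53/9) = 2 - 1*(-44/9) = 2 + 44/9 = 62/9 ≈ 6.8889)
L = 4 (L = 0 + 4 = 4)
(L*f)² = (4*(62/9))² = (248/9)² = 61504/81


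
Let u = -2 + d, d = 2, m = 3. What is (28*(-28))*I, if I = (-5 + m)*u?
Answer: 0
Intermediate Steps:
u = 0 (u = -2 + 2 = 0)
I = 0 (I = (-5 + 3)*0 = -2*0 = 0)
(28*(-28))*I = (28*(-28))*0 = -784*0 = 0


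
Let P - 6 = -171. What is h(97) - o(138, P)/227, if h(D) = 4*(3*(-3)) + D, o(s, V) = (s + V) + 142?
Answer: 13732/227 ≈ 60.493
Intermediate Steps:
P = -165 (P = 6 - 171 = -165)
o(s, V) = 142 + V + s (o(s, V) = (V + s) + 142 = 142 + V + s)
h(D) = -36 + D (h(D) = 4*(-9) + D = -36 + D)
h(97) - o(138, P)/227 = (-36 + 97) - (142 - 165 + 138)/227 = 61 - 115/227 = 13732/227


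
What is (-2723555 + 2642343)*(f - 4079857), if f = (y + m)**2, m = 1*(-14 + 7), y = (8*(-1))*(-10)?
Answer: 330900567936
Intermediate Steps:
y = 80 (y = -8*(-10) = 80)
m = -7 (m = 1*(-7) = -7)
f = 5329 (f = (80 - 7)**2 = 73**2 = 5329)
(-2723555 + 2642343)*(f - 4079857) = (-2723555 + 2642343)*(5329 - 4079857) = -81212*(-4074528) = 330900567936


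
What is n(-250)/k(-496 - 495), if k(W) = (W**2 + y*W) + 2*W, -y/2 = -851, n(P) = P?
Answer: 250/706583 ≈ 0.00035382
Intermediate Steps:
y = 1702 (y = -2*(-851) = 1702)
k(W) = W**2 + 1704*W (k(W) = (W**2 + 1702*W) + 2*W = W**2 + 1704*W)
n(-250)/k(-496 - 495) = -250*1/((-496 - 495)*(1704 + (-496 - 495))) = -250*(-1/(991*(1704 - 991))) = -250/((-991*713)) = -250/(-706583) = -250*(-1/706583) = 250/706583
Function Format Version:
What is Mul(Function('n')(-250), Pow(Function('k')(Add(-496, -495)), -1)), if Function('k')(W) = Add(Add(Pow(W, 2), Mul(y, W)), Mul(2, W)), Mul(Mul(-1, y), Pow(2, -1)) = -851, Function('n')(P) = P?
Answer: Rational(250, 706583) ≈ 0.00035382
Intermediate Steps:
y = 1702 (y = Mul(-2, -851) = 1702)
Function('k')(W) = Add(Pow(W, 2), Mul(1704, W)) (Function('k')(W) = Add(Add(Pow(W, 2), Mul(1702, W)), Mul(2, W)) = Add(Pow(W, 2), Mul(1704, W)))
Mul(Function('n')(-250), Pow(Function('k')(Add(-496, -495)), -1)) = Mul(-250, Pow(Mul(Add(-496, -495), Add(1704, Add(-496, -495))), -1)) = Mul(-250, Pow(Mul(-991, Add(1704, -991)), -1)) = Mul(-250, Pow(Mul(-991, 713), -1)) = Mul(-250, Pow(-706583, -1)) = Mul(-250, Rational(-1, 706583)) = Rational(250, 706583)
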